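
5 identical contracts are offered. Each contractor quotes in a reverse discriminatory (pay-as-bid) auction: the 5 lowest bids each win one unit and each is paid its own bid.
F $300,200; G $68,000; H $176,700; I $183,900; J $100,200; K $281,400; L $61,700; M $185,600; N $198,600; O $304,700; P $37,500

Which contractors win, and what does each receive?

Ordering the bids: 37,500 (P), 61,700 (L), 68,000 (G), 100,200 (J), 176,700 (H), 183,900 (I), 185,600 (M), …
The 5 lowest are P, L, G, J, H.
Each winner is paid its own bid: P $37,500, L $61,700, G $68,000, J $100,200, H $176,700.

P $37,500, L $61,700, G $68,000, J $100,200, H $176,700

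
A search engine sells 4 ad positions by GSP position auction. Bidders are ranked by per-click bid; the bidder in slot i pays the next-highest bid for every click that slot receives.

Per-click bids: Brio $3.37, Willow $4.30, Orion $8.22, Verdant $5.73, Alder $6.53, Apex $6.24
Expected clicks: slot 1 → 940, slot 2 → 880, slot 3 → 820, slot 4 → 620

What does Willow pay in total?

Per-click bids in order: $8.22 (Orion) > $6.53 (Alder) > $6.24 (Apex) > $5.73 (Verdant) > $4.30 (Willow) > …
Willow ranks below slot 4 → no slot, pays nothing.

Willow pays $0.00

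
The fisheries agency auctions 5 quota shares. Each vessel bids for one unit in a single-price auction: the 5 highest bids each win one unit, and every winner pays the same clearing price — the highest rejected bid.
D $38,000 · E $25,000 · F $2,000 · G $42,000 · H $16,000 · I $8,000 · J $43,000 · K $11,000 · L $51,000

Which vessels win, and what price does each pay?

L, J, G, D, E; each pays $16,000

Sorting: 51,000 (L), 43,000 (J), 42,000 (G), 38,000 (D), 25,000 (E), 16,000 (H), 11,000 (K), …
Top 5: L, J, G, D, E.
First losing bid is H's $16,000, which sets the uniform price.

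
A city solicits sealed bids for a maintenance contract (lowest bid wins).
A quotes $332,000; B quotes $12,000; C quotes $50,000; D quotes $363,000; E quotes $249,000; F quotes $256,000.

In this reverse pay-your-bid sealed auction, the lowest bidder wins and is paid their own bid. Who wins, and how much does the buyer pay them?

Bids ranked: 12,000 (B) < 50,000 (C) < 249,000 (E) < 256,000 (F) < 332,000 (A) < 363,000 (D)
First-price: B is paid what they bid, $12,000.

B is paid $12,000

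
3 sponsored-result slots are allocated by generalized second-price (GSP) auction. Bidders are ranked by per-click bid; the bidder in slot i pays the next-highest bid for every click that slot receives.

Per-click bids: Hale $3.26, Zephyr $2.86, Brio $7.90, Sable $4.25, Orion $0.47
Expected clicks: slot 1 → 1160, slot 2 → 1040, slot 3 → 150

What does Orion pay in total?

Orion pays $0.00

Sorting advertisers: $7.90 (Brio) > $4.25 (Sable) > $3.26 (Hale) > $2.86 (Zephyr) > …
Orion ranks below slot 3 → no slot, pays nothing.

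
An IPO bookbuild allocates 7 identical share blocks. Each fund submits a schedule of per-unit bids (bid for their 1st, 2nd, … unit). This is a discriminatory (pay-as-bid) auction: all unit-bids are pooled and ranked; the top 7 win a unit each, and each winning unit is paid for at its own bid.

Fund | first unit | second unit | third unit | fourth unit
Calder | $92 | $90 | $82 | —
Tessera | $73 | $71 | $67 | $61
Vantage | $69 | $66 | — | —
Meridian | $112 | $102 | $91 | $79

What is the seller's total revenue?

Merging the schedules and taking the best 7: 112 (Meridian-1), 102 (Meridian-2), 92 (Calder-1), 91 (Meridian-3), 90 (Calder-2), 82 (Calder-3), 79 (Meridian-4)
Next rejected bid: $73 (not a price — pay-as-bid).
Each winning unit pays its own bid.
Revenue = 112 + 102 + 92 + 91 + 90 + 82 + 79 = $648.

Total revenue: $648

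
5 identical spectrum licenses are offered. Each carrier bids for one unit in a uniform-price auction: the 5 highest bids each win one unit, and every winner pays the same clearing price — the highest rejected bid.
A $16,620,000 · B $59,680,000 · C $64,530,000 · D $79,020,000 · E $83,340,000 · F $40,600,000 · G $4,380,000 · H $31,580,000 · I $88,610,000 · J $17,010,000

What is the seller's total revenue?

Bids ranked high→low: 88,610,000 (I), 83,340,000 (E), 79,020,000 (D), 64,530,000 (C), 59,680,000 (B), 40,600,000 (F), 31,580,000 (H), …
The 5 highest are I, E, D, C, B.
Highest unsuccessful bid: $40,600,000 → clearing price.
Total revenue = 5 × $40,600,000 = $203,000,000.

Total revenue: $203,000,000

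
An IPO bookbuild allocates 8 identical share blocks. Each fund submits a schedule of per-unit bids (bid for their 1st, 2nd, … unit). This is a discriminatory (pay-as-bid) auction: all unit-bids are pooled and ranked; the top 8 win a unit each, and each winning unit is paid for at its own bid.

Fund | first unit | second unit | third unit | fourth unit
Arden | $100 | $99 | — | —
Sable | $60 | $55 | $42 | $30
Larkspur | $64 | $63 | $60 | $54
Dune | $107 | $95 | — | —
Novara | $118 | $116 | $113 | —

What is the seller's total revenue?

Total revenue: $812

Merging the schedules and taking the best 8: 118 (Novara-1), 116 (Novara-2), 113 (Novara-3), 107 (Dune-1), 100 (Arden-1), 99 (Arden-2), 95 (Dune-2), 64 (Larkspur-1)
Next rejected bid: $63 (not a price — pay-as-bid).
Each winning unit pays its own bid.
Revenue = 118 + 116 + 113 + 107 + 100 + 99 + 95 + 64 = $812.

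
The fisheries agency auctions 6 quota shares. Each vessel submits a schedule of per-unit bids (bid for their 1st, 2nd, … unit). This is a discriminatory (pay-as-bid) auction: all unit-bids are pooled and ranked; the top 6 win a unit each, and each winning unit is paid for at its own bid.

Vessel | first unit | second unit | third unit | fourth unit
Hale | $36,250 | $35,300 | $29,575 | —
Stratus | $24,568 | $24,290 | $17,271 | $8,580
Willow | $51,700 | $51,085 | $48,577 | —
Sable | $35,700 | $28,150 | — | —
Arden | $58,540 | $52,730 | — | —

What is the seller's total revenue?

Merging the schedules and taking the best 6: 58,540 (Arden-1), 52,730 (Arden-2), 51,700 (Willow-1), 51,085 (Willow-2), 48,577 (Willow-3), 36,250 (Hale-1)
Next rejected bid: $35,700 (not a price — pay-as-bid).
Each winning unit pays its own bid.
Revenue = 58,540 + 52,730 + 51,700 + 51,085 + 48,577 + 36,250 = $298,882.

Total revenue: $298,882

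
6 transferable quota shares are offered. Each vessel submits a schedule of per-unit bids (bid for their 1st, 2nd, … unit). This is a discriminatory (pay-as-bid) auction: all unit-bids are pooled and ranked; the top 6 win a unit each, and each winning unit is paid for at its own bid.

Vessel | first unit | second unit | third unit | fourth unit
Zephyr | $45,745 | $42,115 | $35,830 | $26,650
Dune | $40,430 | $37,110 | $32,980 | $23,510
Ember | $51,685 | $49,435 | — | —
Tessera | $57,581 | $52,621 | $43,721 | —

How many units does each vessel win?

All unit-bids, highest first — top 6: 57,581 (Tessera-1), 52,621 (Tessera-2), 51,685 (Ember-1), 49,435 (Ember-2), 45,745 (Zephyr-1), 43,721 (Tessera-3)
Next rejected bid: $42,115 (not a price — pay-as-bid).
Allocation: Ember 2, Tessera 3, Zephyr 1.

Ember 2, Tessera 3, Zephyr 1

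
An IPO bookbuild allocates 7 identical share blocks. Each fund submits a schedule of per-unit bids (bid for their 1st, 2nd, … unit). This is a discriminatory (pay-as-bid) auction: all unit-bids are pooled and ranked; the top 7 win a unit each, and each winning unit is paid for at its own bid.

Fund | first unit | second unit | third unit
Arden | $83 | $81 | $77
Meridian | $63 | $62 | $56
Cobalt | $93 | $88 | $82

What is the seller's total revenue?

Merging the schedules and taking the best 7: 93 (Cobalt-1), 88 (Cobalt-2), 83 (Arden-1), 82 (Cobalt-3), 81 (Arden-2), 77 (Arden-3), 63 (Meridian-1)
Next rejected bid: $62 (not a price — pay-as-bid).
Each winning unit pays its own bid.
Revenue = 93 + 88 + 83 + 82 + 81 + 77 + 63 = $567.

Total revenue: $567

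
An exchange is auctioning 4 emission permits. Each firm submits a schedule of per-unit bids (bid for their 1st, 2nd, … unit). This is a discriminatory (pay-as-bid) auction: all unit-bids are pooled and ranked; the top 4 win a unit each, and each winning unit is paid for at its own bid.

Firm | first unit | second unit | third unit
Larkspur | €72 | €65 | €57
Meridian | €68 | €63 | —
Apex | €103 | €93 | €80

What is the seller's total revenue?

All unit-bids, highest first — top 4: 103 (Apex-1), 93 (Apex-2), 80 (Apex-3), 72 (Larkspur-1)
Next rejected bid: €68 (not a price — pay-as-bid).
Each winning unit pays its own bid.
Revenue = 103 + 93 + 80 + 72 = €348.

Total revenue: €348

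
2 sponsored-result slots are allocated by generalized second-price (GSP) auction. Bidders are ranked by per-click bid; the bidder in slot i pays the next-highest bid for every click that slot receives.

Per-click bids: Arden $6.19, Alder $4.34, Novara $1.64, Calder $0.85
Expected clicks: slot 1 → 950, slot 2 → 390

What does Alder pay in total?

Alder pays $639.60

Ranked by bid: $6.19 (Arden) > $4.34 (Alder) > $1.64 (Novara) > …
Alder holds slot 2 → pays next bid $1.64 × 390 clicks = $639.60.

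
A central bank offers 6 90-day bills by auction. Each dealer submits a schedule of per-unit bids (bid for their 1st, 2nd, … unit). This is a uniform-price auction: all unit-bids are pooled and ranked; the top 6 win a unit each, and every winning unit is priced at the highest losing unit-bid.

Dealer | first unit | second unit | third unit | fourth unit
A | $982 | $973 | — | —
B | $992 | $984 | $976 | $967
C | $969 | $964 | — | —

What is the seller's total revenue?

All unit-bids, highest first — top 6: 992 (B-1), 984 (B-2), 982 (A-1), 976 (B-3), 973 (A-2), 969 (C-1)
First bid not allocated: $967.
Allocation: A 2, B 3, C 1. Every unit priced at $967.
Revenue = 6 × 967 = $5,802.

Total revenue: $5,802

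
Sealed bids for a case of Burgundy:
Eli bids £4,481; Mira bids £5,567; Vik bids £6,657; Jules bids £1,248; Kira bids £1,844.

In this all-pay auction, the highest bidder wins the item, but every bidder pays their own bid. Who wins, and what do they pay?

Vik pays £6,657

Rule: the highest bidder wins the item, but every bidder pays their own bid.
Sorting bids: 6,657 (Vik) > 5,567 (Mira) > 4,481 (Eli) > 1,844 (Kira) > 1,248 (Jules)
Vik wins with the top bid; all bids are sunk regardless.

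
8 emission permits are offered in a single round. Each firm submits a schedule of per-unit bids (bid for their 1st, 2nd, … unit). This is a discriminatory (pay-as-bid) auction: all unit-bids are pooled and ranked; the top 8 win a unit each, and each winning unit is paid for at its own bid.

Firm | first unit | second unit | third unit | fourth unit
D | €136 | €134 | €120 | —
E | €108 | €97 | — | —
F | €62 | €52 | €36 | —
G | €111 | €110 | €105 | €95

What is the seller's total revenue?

Total revenue: €921

Merging the schedules and taking the best 8: 136 (D-1), 134 (D-2), 120 (D-3), 111 (G-1), 110 (G-2), 108 (E-1), 105 (G-3), 97 (E-2)
Next rejected bid: €95 (not a price — pay-as-bid).
Each winning unit pays its own bid.
Revenue = 136 + 134 + 120 + 111 + 110 + 108 + 105 + 97 = €921.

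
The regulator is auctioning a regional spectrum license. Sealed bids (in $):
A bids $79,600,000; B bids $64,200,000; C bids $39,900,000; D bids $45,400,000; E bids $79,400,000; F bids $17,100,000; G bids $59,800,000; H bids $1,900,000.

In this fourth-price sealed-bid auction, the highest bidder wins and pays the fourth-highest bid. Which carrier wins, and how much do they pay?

Sorting bids: 79,600,000 (A) > 79,400,000 (E) > 64,200,000 (B) > 59,800,000 (G) > 45,400,000 (D) > 39,900,000 (C) > …
A wins; payment is bid #4 in the ranking = $59,800,000.

A pays $59,800,000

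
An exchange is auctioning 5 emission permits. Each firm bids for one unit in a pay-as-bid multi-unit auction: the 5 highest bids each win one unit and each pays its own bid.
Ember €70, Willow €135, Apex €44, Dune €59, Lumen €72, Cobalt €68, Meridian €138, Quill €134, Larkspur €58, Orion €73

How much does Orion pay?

Orion pays €73

Bids ranked high→low: 138 (Meridian), 135 (Willow), 134 (Quill), 73 (Orion), 72 (Lumen), 70 (Ember), 68 (Cobalt), …
The 5 highest are Meridian, Willow, Quill, Orion, Lumen.
Orion wins → own bid €73.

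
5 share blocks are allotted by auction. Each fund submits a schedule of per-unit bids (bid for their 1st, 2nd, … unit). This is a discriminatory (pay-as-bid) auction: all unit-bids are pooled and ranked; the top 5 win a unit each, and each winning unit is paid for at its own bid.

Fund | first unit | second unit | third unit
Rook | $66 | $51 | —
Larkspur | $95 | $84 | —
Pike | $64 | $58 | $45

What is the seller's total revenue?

Total revenue: $367

All unit-bids, highest first — top 5: 95 (Larkspur-1), 84 (Larkspur-2), 66 (Rook-1), 64 (Pike-1), 58 (Pike-2)
Next rejected bid: $51 (not a price — pay-as-bid).
Each winning unit pays its own bid.
Revenue = 95 + 84 + 66 + 64 + 58 = $367.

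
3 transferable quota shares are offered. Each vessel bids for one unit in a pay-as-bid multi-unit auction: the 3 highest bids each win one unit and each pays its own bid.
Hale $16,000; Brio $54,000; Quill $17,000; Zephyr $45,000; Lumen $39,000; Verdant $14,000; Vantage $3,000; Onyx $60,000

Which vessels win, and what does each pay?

Onyx $60,000, Brio $54,000, Zephyr $45,000

Bids ranked high→low: 60,000 (Onyx), 54,000 (Brio), 45,000 (Zephyr), 39,000 (Lumen), 17,000 (Quill), …
Top 3: Onyx, Brio, Zephyr.
Each winner pays its own bid: Onyx $60,000, Brio $54,000, Zephyr $45,000.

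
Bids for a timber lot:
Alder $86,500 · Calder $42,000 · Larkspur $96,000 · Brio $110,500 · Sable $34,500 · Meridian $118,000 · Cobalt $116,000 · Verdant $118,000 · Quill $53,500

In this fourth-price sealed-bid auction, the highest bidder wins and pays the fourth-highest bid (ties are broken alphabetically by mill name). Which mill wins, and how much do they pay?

Fourth-price sealed-bid auction: the highest bidder wins and pays the fourth-highest bid.
Bids in order: 118,000 (Meridian) > 118,000 (Verdant) > 116,000 (Cobalt) > 110,500 (Brio) > 96,000 (Larkspur) > 86,500 (Alder) > …
Tie at $118,000 → Meridian wins by tie-break.
Meridian wins; payment is bid #4 in the ranking = $110,500.

Meridian pays $110,500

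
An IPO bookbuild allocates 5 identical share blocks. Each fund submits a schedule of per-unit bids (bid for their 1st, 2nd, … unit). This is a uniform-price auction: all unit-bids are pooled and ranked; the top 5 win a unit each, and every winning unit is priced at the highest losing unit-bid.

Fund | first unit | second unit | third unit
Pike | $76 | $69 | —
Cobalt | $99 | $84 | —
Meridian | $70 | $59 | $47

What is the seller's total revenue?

Total revenue: $295

Pooled unit-bids ranked (top 5): 99 (Cobalt-1), 84 (Cobalt-2), 76 (Pike-1), 70 (Meridian-1), 69 (Pike-2)
The (k+1)-th unit-bid is $59.
Allocation: Cobalt 2, Meridian 1, Pike 2. Every unit priced at $59.
Revenue = 5 × 59 = $295.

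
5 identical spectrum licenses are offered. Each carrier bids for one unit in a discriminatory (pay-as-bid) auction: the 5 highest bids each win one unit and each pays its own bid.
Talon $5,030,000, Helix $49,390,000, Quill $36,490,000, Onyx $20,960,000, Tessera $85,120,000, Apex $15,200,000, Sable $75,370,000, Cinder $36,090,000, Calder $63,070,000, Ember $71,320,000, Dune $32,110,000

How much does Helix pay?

Helix pays $49,390,000

Ordering the bids: 85,120,000 (Tessera), 75,370,000 (Sable), 71,320,000 (Ember), 63,070,000 (Calder), 49,390,000 (Helix), 36,490,000 (Quill), 36,090,000 (Cinder), …
The 5 highest are Tessera, Sable, Ember, Calder, Helix.
Helix wins → own bid $49,390,000.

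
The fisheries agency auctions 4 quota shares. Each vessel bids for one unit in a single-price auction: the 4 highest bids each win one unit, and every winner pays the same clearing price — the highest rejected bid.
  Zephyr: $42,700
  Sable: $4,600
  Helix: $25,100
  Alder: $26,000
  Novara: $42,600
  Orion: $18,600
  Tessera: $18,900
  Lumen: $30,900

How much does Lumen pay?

Sorting: 42,700 (Zephyr), 42,600 (Novara), 30,900 (Lumen), 26,000 (Alder), 25,100 (Helix), 18,900 (Tessera), …
The 4 highest are Zephyr, Novara, Lumen, Alder.
Clearing price = highest rejected bid = $25,100.
Lumen wins → pays $25,100.

Lumen pays $25,100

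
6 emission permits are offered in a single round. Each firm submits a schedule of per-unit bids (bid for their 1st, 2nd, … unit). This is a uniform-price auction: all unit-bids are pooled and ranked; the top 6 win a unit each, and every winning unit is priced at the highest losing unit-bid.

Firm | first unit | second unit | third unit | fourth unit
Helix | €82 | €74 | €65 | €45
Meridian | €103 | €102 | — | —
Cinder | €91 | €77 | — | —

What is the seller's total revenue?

Pooled unit-bids ranked (top 6): 103 (Meridian-1), 102 (Meridian-2), 91 (Cinder-1), 82 (Helix-1), 77 (Cinder-2), 74 (Helix-2)
First bid not allocated: €65.
Allocation: Cinder 2, Helix 2, Meridian 2. Every unit priced at €65.
Revenue = 6 × 65 = €390.

Total revenue: €390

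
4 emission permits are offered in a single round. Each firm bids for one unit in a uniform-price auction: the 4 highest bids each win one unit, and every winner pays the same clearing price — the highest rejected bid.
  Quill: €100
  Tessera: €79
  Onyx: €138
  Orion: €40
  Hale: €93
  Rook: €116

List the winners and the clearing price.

Sorting: 138 (Onyx), 116 (Rook), 100 (Quill), 93 (Hale), 79 (Tessera), 40 (Orion)
The 4 highest are Onyx, Rook, Quill, Hale.
First losing bid is Tessera's €79, which sets the uniform price.

Onyx, Rook, Quill, Hale; each pays €79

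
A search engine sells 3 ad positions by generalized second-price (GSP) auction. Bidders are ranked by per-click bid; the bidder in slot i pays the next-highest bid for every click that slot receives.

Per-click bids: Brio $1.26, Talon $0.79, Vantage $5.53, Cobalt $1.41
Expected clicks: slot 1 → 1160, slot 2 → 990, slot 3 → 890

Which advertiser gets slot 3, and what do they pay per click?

Brio; $0.79 per click

Sorting advertisers: $5.53 (Vantage) > $1.41 (Cobalt) > $1.26 (Brio) > $0.79 (Talon)
Slot 3 goes to the third-ranked bidder, Brio, who pays the next bid down: $0.79/click.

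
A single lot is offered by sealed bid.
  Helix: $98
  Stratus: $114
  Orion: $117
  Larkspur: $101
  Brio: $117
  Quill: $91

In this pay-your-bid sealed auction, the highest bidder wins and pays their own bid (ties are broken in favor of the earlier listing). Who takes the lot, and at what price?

Sorting bids: 117 (Orion) > 117 (Brio) > 114 (Stratus) > 101 (Larkspur) > 98 (Helix) > 91 (Quill)
Tie at $117 → Orion wins by tie-break.
Orion is highest → pays own bid, $117.

Orion pays $117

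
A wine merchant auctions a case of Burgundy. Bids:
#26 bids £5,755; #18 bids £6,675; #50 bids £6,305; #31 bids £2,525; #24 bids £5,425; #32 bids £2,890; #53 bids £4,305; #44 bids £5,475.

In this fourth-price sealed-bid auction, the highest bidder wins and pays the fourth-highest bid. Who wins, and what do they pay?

#18 pays £5,475

Bids in order: 6,675 (#18) > 6,305 (#50) > 5,755 (#26) > 5,475 (#44) > 5,425 (#24) > 4,305 (#53) > …
#18 wins; payment is bid #4 in the ranking = £5,475.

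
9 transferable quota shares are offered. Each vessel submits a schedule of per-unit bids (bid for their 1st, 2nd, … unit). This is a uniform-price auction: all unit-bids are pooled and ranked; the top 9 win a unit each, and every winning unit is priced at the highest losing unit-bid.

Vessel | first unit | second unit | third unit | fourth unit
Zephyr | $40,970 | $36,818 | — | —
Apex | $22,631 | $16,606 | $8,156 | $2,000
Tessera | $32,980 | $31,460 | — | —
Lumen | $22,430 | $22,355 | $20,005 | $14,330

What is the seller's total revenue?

Total revenue: $128,970

All unit-bids, highest first — top 9: 40,970 (Zephyr-1), 36,818 (Zephyr-2), 32,980 (Tessera-1), 31,460 (Tessera-2), 22,631 (Apex-1), 22,430 (Lumen-1), 22,355 (Lumen-2), 20,005 (Lumen-3), 16,606 (Apex-2)
First bid not allocated: $14,330.
Allocation: Apex 2, Lumen 3, Tessera 2, Zephyr 2. Every unit priced at $14,330.
Revenue = 9 × 14,330 = $128,970.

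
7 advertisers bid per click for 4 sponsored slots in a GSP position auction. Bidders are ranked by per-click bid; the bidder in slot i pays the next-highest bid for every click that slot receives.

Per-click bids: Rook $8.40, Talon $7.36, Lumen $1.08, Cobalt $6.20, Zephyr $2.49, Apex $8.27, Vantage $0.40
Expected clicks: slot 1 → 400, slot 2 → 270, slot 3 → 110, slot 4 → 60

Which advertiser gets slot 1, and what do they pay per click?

Sorting advertisers: $8.40 (Rook) > $8.27 (Apex) > $7.36 (Talon) > $6.20 (Cobalt) > $2.49 (Zephyr) > …
Slot 1 goes to the first-ranked bidder, Rook, who pays the next bid down: $8.27/click.

Rook; $8.27 per click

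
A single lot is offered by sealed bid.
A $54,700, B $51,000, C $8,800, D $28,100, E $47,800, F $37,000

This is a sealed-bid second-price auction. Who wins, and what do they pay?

A pays $51,000

Bids ranked: 54,700 (A) > 51,000 (B) > 47,800 (E) > 37,000 (F) > 28,100 (D) > 8,800 (C)
A wins with the highest bid; price is set by the runner-up at $51,000.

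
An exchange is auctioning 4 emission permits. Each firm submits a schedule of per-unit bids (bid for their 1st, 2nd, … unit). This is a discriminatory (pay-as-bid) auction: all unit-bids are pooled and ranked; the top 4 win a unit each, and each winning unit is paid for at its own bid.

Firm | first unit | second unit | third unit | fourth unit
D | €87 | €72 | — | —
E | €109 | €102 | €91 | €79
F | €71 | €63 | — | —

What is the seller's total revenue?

Total revenue: €389

Merging the schedules and taking the best 4: 109 (E-1), 102 (E-2), 91 (E-3), 87 (D-1)
Next rejected bid: €79 (not a price — pay-as-bid).
Each winning unit pays its own bid.
Revenue = 109 + 102 + 91 + 87 = €389.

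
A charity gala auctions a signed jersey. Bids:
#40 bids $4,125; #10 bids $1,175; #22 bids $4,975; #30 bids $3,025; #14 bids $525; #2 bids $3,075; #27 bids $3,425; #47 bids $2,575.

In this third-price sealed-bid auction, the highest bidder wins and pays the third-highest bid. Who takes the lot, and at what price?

#22 pays $3,425

Sorting bids: 4,975 (#22) > 4,125 (#40) > 3,425 (#27) > 3,075 (#2) > 3,025 (#30) > 2,575 (#47) > …
#22 wins; payment is bid #3 in the ranking = $3,425.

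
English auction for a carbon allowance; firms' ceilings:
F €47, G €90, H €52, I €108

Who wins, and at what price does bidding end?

I wins at €90

Limits ranked: 108 (I) > 90 (G) > 52 (H) > 47 (F)
G is the last rival to drop out, at €90; I remains and wins at that price.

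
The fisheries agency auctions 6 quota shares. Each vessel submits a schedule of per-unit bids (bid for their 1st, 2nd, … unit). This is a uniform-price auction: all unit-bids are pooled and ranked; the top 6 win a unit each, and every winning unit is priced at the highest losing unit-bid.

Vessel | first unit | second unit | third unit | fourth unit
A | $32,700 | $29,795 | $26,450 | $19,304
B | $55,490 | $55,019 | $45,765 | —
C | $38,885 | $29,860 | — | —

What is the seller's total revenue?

Total revenue: $178,770

Pooled unit-bids ranked (top 6): 55,490 (B-1), 55,019 (B-2), 45,765 (B-3), 38,885 (C-1), 32,700 (A-1), 29,860 (C-2)
Highest rejected unit-bid = $29,795.
Allocation: A 1, B 3, C 2. Every unit priced at $29,795.
Revenue = 6 × 29,795 = $178,770.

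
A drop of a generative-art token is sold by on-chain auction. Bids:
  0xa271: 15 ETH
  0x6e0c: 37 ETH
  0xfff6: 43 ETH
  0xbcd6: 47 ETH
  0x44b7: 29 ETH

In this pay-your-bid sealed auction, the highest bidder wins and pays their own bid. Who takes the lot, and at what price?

0xbcd6 pays 47 ETH

Rule: the highest bidder wins and pays their own bid.
Bids in order: 47 (0xbcd6) > 43 (0xfff6) > 37 (0x6e0c) > 29 (0x44b7) > 15 (0xa271)
0xbcd6 has the highest bid and pays exactly that: 47 ETH.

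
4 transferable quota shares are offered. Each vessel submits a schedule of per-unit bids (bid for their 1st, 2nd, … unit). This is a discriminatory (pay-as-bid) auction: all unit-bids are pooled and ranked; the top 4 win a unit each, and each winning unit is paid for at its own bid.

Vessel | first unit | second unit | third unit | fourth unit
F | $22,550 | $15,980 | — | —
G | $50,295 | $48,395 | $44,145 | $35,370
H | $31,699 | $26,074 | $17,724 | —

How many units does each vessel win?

Merging the schedules and taking the best 4: 50,295 (G-1), 48,395 (G-2), 44,145 (G-3), 35,370 (G-4)
Next rejected bid: $31,699 (not a price — pay-as-bid).
Allocation: G 4.

G 4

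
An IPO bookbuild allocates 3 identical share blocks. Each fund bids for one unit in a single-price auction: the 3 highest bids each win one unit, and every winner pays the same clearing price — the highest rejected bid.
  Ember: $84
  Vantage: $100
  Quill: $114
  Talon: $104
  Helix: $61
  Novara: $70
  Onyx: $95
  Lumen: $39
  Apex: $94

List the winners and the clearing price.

Bids ranked high→low: 114 (Quill), 104 (Talon), 100 (Vantage), 95 (Onyx), 94 (Apex), …
Top 3: Quill, Talon, Vantage.
Clearing price = highest rejected bid = $95.

Quill, Talon, Vantage; each pays $95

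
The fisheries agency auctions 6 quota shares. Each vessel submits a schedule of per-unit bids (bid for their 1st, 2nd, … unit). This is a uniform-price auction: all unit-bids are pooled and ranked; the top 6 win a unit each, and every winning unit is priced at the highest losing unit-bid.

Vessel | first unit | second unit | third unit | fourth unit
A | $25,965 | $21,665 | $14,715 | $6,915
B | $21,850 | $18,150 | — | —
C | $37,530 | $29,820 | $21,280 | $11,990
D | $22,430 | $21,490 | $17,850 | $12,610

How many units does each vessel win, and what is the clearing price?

All unit-bids, highest first — top 6: 37,530 (C-1), 29,820 (C-2), 25,965 (A-1), 22,430 (D-1), 21,850 (B-1), 21,665 (A-2)
First bid not allocated: $21,490.
Allocation: A 2, B 1, C 2, D 1.

A 2, B 1, C 2, D 1; clearing price $21,490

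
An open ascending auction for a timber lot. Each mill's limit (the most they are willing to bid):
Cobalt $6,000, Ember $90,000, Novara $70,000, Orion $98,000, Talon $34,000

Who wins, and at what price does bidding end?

Orion wins at $90,000

Ascending (English) auction: the price rises until one bidder remains; the winner pays the price at which the last rival dropped out.
Limits ranked: 98,000 (Orion) > 90,000 (Ember) > 70,000 (Novara) > 34,000 (Talon) > 6,000 (Cobalt)
Ember is the last rival to drop out, at $90,000; Orion remains and wins at that price.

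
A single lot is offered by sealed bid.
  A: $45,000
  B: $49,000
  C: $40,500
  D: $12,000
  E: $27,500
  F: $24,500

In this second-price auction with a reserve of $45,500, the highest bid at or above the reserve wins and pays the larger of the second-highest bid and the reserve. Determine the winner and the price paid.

B pays $45,500

Rule: the highest bid at or above the reserve wins and pays the larger of the second-highest bid and the reserve.
Bids ranked: 49,000 (B) > 45,000 (A) > 40,500 (C) > 27,500 (E) > 24,500 (F) > 12,000 (D)
Highest eligible bid: B at $49,000.
max(second-highest $45,000, reserve $45,500) = $45,500.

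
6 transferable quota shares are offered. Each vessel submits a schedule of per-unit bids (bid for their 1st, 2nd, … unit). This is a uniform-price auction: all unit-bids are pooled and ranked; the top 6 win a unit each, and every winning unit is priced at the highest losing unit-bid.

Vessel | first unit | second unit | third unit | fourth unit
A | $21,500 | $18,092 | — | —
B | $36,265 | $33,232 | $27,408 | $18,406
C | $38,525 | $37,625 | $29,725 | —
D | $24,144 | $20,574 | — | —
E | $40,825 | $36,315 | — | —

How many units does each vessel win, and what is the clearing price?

All unit-bids, highest first — top 6: 40,825 (E-1), 38,525 (C-1), 37,625 (C-2), 36,315 (E-2), 36,265 (B-1), 33,232 (B-2)
First bid not allocated: $29,725.
Allocation: B 2, C 2, E 2.

B 2, C 2, E 2; clearing price $29,725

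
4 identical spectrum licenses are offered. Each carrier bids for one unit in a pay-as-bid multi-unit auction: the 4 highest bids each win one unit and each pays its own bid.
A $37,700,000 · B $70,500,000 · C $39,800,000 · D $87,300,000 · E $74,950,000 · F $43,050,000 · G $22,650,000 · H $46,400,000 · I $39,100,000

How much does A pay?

Bids ranked high→low: 87,300,000 (D), 74,950,000 (E), 70,500,000 (B), 46,400,000 (H), 43,050,000 (F), 39,800,000 (C), …
Top 4: D, E, B, H.
A does not win → $0.

A pays $0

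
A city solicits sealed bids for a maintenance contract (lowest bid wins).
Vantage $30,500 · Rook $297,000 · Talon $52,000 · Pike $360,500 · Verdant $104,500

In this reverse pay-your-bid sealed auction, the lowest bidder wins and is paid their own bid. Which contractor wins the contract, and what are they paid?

Rule: the lowest bidder wins and is paid their own bid.
Bids in order: 30,500 (Vantage) < 52,000 (Talon) < 104,500 (Verdant) < 297,000 (Rook) < 360,500 (Pike)
Vantage has the lowest bid and is paid exactly that: $30,500.

Vantage is paid $30,500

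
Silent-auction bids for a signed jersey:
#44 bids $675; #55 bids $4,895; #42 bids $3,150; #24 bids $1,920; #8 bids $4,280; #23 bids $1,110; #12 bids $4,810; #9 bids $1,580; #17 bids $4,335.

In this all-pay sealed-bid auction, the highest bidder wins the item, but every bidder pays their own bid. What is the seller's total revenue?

Total revenue: $26,755

Rule: the highest bidder wins the item, but every bidder pays their own bid.
Bids ranked: 4,895 (#55) > 4,810 (#12) > 4,335 (#17) > 4,280 (#8) > 3,150 (#42) > 1,920 (#24) > …
#55 wins with the top bid; all bids are sunk regardless.
Every bidder forfeits their bid regardless of winning.
Revenue = 675 + 4,895 + 3,150 + 1,920 + 4,280 + 1,110 + 4,810 + 1,580 + 4,335 = $26,755.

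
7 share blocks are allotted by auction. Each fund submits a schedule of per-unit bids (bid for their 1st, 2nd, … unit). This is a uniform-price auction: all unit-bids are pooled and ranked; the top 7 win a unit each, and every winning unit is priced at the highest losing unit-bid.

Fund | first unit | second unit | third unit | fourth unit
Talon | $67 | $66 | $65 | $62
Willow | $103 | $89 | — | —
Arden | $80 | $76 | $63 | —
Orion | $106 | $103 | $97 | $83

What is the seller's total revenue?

Total revenue: $532

Merging the schedules and taking the best 7: 106 (Orion-1), 103 (Willow-1), 103 (Orion-2), 97 (Orion-3), 89 (Willow-2), 83 (Orion-4), 80 (Arden-1)
The (k+1)-th unit-bid is $76.
Allocation: Arden 1, Orion 4, Willow 2. Every unit priced at $76.
Revenue = 7 × 76 = $532.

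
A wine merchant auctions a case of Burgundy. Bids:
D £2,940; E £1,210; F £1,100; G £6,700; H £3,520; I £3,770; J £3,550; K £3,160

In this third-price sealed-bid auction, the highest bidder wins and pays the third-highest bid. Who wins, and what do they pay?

G pays £3,550

Third-price sealed-bid auction: the highest bidder wins and pays the third-highest bid.
Bids ranked: 6,700 (G) > 3,770 (I) > 3,550 (J) > 3,520 (H) > 3,160 (K) > 2,940 (D) > …
G wins; payment is bid #3 in the ranking = £3,550.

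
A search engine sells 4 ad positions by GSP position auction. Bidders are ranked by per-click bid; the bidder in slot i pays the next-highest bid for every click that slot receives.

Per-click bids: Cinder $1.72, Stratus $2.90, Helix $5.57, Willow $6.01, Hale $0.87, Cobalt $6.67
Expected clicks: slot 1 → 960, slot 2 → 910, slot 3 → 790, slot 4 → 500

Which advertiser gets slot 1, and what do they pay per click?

Per-click bids in order: $6.67 (Cobalt) > $6.01 (Willow) > $5.57 (Helix) > $2.90 (Stratus) > $1.72 (Cinder) > …
Slot 1 goes to the first-ranked bidder, Cobalt, who pays the next bid down: $6.01/click.

Cobalt; $6.01 per click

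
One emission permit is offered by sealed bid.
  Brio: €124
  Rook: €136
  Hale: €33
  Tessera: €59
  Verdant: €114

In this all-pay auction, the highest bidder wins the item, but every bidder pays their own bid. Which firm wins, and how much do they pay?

Rook pays €136

Sorting bids: 136 (Rook) > 124 (Brio) > 114 (Verdant) > 59 (Tessera) > 33 (Hale)
Rook wins with the top bid; all bids are sunk regardless.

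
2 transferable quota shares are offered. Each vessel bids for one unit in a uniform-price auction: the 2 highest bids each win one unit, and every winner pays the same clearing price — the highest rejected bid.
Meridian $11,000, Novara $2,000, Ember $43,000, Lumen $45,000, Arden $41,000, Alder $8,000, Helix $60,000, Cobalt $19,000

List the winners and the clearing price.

Bids ranked high→low: 60,000 (Helix), 45,000 (Lumen), 43,000 (Ember), 41,000 (Arden), …
Winners (2 units): Helix, Lumen.
Highest unsuccessful bid: $43,000 → clearing price.

Helix, Lumen; each pays $43,000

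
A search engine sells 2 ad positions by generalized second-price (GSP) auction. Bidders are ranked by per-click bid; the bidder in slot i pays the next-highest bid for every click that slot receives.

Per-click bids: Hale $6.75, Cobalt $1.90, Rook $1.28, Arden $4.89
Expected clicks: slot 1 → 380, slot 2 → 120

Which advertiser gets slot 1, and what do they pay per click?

Hale; $4.89 per click

Per-click bids in order: $6.75 (Hale) > $4.89 (Arden) > $1.90 (Cobalt) > …
Slot 1 goes to the first-ranked bidder, Hale, who pays the next bid down: $4.89/click.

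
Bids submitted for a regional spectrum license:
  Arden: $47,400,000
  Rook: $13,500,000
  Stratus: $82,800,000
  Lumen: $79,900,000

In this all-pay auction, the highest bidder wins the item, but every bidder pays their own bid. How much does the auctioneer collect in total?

Total revenue: $223,600,000

Bids ranked: 82,800,000 (Stratus) > 79,900,000 (Lumen) > 47,400,000 (Arden) > 13,500,000 (Rook)
Every bidder forfeits their bid regardless of winning.
Revenue = 47,400,000 + 13,500,000 + 82,800,000 + 79,900,000 = $223,600,000.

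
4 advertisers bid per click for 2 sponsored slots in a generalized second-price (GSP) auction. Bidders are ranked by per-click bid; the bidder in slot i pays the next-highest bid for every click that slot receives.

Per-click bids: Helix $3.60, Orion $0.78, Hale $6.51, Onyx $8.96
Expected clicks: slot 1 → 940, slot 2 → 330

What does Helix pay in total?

Helix pays $0.00

Ranked by bid: $8.96 (Onyx) > $6.51 (Hale) > $3.60 (Helix) > …
Helix ranks below slot 2 → no slot, pays nothing.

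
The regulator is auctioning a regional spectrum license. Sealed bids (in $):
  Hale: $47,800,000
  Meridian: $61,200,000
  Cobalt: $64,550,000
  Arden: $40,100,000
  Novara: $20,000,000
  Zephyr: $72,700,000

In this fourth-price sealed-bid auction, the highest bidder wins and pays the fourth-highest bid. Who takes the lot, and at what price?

Zephyr pays $47,800,000

Fourth-price sealed-bid auction: the highest bidder wins and pays the fourth-highest bid.
Bids ranked: 72,700,000 (Zephyr) > 64,550,000 (Cobalt) > 61,200,000 (Meridian) > 47,800,000 (Hale) > 40,100,000 (Arden) > 20,000,000 (Novara)
Zephyr wins; payment is bid #4 in the ranking = $47,800,000.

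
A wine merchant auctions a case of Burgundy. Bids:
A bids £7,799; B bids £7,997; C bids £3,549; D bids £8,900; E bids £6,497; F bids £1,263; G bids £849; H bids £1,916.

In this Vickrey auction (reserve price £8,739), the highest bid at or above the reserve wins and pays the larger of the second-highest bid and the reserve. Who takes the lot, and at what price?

D pays £8,739

Vickrey auction (reserve price £8,739): the highest bid at or above the reserve wins and pays the larger of the second-highest bid and the reserve.
Bids in order: 8,900 (D) > 7,997 (B) > 7,799 (A) > 6,497 (E) > 3,549 (C) > 1,916 (H) > …
Highest eligible bid: D at £8,900.
max(second-highest £7,997, reserve £8,739) = £8,739.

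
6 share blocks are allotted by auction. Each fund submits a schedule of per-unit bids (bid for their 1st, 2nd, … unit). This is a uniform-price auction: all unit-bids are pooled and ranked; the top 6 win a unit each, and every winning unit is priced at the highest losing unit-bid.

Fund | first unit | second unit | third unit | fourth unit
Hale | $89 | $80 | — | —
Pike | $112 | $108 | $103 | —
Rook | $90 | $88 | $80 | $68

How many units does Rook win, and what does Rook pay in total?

Rook: 2 units, pays $160

Merging the schedules and taking the best 6: 112 (Pike-1), 108 (Pike-2), 103 (Pike-3), 90 (Rook-1), 89 (Hale-1), 88 (Rook-2)
First bid not allocated: $80.
Rook wins 2 unit(s) at $80 each.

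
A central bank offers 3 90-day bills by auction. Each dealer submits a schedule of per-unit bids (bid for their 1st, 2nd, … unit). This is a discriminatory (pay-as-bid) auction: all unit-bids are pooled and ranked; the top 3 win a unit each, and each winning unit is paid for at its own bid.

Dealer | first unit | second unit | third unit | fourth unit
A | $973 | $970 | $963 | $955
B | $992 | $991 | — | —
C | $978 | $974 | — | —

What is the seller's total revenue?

All unit-bids, highest first — top 3: 992 (B-1), 991 (B-2), 978 (C-1)
Next rejected bid: $974 (not a price — pay-as-bid).
Each winning unit pays its own bid.
Revenue = 992 + 991 + 978 = $2,961.

Total revenue: $2,961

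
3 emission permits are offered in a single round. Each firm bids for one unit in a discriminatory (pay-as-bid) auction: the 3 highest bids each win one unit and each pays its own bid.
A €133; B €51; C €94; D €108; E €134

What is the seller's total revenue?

Total revenue: €375

Bids ranked high→low: 134 (E), 133 (A), 108 (D), 94 (C), 51 (B)
Winners (3 units): E, A, D.
Total revenue = 134 + 133 + 108 = €375.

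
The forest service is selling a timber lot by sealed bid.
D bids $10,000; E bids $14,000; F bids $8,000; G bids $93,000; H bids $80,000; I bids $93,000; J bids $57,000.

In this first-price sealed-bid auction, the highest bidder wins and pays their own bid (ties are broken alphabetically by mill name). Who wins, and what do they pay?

G pays $93,000

Bids in order: 93,000 (G) > 93,000 (I) > 80,000 (H) > 57,000 (J) > 14,000 (E) > 10,000 (D) > …
Tie at $93,000 → G wins by tie-break.
G is highest → pays own bid, $93,000.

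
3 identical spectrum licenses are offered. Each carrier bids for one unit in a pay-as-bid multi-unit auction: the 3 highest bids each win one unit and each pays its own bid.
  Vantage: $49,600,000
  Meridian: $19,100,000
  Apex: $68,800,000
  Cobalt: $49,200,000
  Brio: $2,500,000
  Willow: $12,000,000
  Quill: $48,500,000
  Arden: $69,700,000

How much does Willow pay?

Willow pays $0

Sorting: 69,700,000 (Arden), 68,800,000 (Apex), 49,600,000 (Vantage), 49,200,000 (Cobalt), 48,500,000 (Quill), …
The 3 highest are Arden, Apex, Vantage.
Willow does not win → $0.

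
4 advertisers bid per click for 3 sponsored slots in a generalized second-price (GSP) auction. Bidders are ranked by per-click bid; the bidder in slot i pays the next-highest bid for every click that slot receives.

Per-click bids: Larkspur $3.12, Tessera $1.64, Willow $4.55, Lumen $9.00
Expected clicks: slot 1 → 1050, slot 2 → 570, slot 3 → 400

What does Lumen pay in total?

Lumen pays $4777.50

Ranked by bid: $9.00 (Lumen) > $4.55 (Willow) > $3.12 (Larkspur) > $1.64 (Tessera)
Lumen holds slot 1 → pays next bid $4.55 × 1050 clicks = $4777.50.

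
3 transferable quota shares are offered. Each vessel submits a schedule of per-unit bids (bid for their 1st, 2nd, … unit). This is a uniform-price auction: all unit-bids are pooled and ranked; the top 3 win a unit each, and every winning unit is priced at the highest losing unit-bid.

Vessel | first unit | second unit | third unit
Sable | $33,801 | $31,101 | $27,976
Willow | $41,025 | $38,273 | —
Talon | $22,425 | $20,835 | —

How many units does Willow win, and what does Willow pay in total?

Willow: 2 units, pays $62,202

Merging the schedules and taking the best 3: 41,025 (Willow-1), 38,273 (Willow-2), 33,801 (Sable-1)
The (k+1)-th unit-bid is $31,101.
Willow wins 2 unit(s) at $31,101 each.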